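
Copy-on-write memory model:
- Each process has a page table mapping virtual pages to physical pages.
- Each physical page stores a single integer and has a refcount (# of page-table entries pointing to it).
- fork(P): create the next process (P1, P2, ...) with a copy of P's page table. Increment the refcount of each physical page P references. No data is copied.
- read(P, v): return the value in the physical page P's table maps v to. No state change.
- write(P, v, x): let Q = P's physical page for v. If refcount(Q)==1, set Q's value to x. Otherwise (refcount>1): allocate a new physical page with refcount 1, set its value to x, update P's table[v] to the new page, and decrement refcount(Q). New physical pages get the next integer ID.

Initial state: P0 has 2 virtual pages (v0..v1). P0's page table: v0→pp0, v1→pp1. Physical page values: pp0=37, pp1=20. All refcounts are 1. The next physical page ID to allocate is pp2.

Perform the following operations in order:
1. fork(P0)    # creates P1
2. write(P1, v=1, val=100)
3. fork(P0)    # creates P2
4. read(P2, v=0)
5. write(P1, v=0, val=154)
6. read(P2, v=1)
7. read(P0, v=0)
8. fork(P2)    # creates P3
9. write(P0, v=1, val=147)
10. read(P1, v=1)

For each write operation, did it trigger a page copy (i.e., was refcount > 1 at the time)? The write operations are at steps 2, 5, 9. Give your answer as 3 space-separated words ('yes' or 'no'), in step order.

Op 1: fork(P0) -> P1. 2 ppages; refcounts: pp0:2 pp1:2
Op 2: write(P1, v1, 100). refcount(pp1)=2>1 -> COPY to pp2. 3 ppages; refcounts: pp0:2 pp1:1 pp2:1
Op 3: fork(P0) -> P2. 3 ppages; refcounts: pp0:3 pp1:2 pp2:1
Op 4: read(P2, v0) -> 37. No state change.
Op 5: write(P1, v0, 154). refcount(pp0)=3>1 -> COPY to pp3. 4 ppages; refcounts: pp0:2 pp1:2 pp2:1 pp3:1
Op 6: read(P2, v1) -> 20. No state change.
Op 7: read(P0, v0) -> 37. No state change.
Op 8: fork(P2) -> P3. 4 ppages; refcounts: pp0:3 pp1:3 pp2:1 pp3:1
Op 9: write(P0, v1, 147). refcount(pp1)=3>1 -> COPY to pp4. 5 ppages; refcounts: pp0:3 pp1:2 pp2:1 pp3:1 pp4:1
Op 10: read(P1, v1) -> 100. No state change.

yes yes yes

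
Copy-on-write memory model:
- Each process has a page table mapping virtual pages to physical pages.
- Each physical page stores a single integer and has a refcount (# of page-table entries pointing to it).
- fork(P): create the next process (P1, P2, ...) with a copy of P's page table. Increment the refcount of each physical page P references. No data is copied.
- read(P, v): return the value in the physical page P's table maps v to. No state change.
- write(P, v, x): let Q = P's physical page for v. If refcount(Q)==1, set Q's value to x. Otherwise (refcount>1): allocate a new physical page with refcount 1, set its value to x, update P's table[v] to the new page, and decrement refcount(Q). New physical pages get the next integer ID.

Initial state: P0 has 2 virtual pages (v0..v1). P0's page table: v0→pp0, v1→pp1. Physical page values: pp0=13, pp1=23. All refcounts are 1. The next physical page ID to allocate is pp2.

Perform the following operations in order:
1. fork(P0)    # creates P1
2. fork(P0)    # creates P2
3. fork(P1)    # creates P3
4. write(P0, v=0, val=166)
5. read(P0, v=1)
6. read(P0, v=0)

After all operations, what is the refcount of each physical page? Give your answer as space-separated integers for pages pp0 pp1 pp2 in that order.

Op 1: fork(P0) -> P1. 2 ppages; refcounts: pp0:2 pp1:2
Op 2: fork(P0) -> P2. 2 ppages; refcounts: pp0:3 pp1:3
Op 3: fork(P1) -> P3. 2 ppages; refcounts: pp0:4 pp1:4
Op 4: write(P0, v0, 166). refcount(pp0)=4>1 -> COPY to pp2. 3 ppages; refcounts: pp0:3 pp1:4 pp2:1
Op 5: read(P0, v1) -> 23. No state change.
Op 6: read(P0, v0) -> 166. No state change.

Answer: 3 4 1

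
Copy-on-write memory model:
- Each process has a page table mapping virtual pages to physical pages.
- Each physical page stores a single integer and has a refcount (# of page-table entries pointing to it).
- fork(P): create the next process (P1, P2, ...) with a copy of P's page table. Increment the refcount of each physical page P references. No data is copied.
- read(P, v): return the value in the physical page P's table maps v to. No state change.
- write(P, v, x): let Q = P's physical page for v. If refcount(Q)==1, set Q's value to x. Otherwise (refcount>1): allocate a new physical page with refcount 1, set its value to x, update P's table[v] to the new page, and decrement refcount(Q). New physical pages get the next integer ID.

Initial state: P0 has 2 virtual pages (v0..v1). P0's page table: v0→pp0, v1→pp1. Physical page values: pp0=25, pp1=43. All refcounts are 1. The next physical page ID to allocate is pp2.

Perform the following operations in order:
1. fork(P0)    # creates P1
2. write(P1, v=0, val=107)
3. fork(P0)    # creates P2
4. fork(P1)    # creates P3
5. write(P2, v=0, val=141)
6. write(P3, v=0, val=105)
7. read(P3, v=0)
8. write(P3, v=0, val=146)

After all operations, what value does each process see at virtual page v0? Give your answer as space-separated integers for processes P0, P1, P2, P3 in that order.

Op 1: fork(P0) -> P1. 2 ppages; refcounts: pp0:2 pp1:2
Op 2: write(P1, v0, 107). refcount(pp0)=2>1 -> COPY to pp2. 3 ppages; refcounts: pp0:1 pp1:2 pp2:1
Op 3: fork(P0) -> P2. 3 ppages; refcounts: pp0:2 pp1:3 pp2:1
Op 4: fork(P1) -> P3. 3 ppages; refcounts: pp0:2 pp1:4 pp2:2
Op 5: write(P2, v0, 141). refcount(pp0)=2>1 -> COPY to pp3. 4 ppages; refcounts: pp0:1 pp1:4 pp2:2 pp3:1
Op 6: write(P3, v0, 105). refcount(pp2)=2>1 -> COPY to pp4. 5 ppages; refcounts: pp0:1 pp1:4 pp2:1 pp3:1 pp4:1
Op 7: read(P3, v0) -> 105. No state change.
Op 8: write(P3, v0, 146). refcount(pp4)=1 -> write in place. 5 ppages; refcounts: pp0:1 pp1:4 pp2:1 pp3:1 pp4:1
P0: v0 -> pp0 = 25
P1: v0 -> pp2 = 107
P2: v0 -> pp3 = 141
P3: v0 -> pp4 = 146

Answer: 25 107 141 146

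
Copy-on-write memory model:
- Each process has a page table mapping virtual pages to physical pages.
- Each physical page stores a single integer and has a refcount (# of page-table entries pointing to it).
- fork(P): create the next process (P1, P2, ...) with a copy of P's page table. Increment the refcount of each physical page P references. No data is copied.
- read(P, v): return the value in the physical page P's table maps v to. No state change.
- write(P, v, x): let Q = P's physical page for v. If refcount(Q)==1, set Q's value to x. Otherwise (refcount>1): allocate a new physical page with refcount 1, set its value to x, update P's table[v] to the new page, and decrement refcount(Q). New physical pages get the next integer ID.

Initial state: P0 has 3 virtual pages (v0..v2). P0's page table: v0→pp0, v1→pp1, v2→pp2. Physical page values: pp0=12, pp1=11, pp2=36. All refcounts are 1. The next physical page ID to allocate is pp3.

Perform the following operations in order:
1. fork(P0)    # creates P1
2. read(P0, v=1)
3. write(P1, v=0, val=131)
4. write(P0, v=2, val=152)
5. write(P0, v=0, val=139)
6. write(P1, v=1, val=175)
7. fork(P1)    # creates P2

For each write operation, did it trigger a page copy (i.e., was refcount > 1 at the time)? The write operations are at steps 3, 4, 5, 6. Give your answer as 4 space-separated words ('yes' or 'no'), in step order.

Op 1: fork(P0) -> P1. 3 ppages; refcounts: pp0:2 pp1:2 pp2:2
Op 2: read(P0, v1) -> 11. No state change.
Op 3: write(P1, v0, 131). refcount(pp0)=2>1 -> COPY to pp3. 4 ppages; refcounts: pp0:1 pp1:2 pp2:2 pp3:1
Op 4: write(P0, v2, 152). refcount(pp2)=2>1 -> COPY to pp4. 5 ppages; refcounts: pp0:1 pp1:2 pp2:1 pp3:1 pp4:1
Op 5: write(P0, v0, 139). refcount(pp0)=1 -> write in place. 5 ppages; refcounts: pp0:1 pp1:2 pp2:1 pp3:1 pp4:1
Op 6: write(P1, v1, 175). refcount(pp1)=2>1 -> COPY to pp5. 6 ppages; refcounts: pp0:1 pp1:1 pp2:1 pp3:1 pp4:1 pp5:1
Op 7: fork(P1) -> P2. 6 ppages; refcounts: pp0:1 pp1:1 pp2:2 pp3:2 pp4:1 pp5:2

yes yes no yes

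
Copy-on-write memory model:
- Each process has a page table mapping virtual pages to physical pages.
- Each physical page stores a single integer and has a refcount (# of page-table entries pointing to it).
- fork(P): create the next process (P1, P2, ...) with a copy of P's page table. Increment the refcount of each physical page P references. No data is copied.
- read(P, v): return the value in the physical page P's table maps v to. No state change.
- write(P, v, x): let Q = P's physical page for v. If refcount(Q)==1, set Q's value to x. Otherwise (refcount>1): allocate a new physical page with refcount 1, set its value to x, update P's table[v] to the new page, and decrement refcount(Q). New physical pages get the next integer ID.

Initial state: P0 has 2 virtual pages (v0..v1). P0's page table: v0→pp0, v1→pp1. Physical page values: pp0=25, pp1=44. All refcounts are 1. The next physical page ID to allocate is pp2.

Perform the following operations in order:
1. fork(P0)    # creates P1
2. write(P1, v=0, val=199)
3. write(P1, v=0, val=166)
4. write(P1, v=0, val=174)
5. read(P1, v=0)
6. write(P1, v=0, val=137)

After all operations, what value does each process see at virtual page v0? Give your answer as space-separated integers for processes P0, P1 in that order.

Answer: 25 137

Derivation:
Op 1: fork(P0) -> P1. 2 ppages; refcounts: pp0:2 pp1:2
Op 2: write(P1, v0, 199). refcount(pp0)=2>1 -> COPY to pp2. 3 ppages; refcounts: pp0:1 pp1:2 pp2:1
Op 3: write(P1, v0, 166). refcount(pp2)=1 -> write in place. 3 ppages; refcounts: pp0:1 pp1:2 pp2:1
Op 4: write(P1, v0, 174). refcount(pp2)=1 -> write in place. 3 ppages; refcounts: pp0:1 pp1:2 pp2:1
Op 5: read(P1, v0) -> 174. No state change.
Op 6: write(P1, v0, 137). refcount(pp2)=1 -> write in place. 3 ppages; refcounts: pp0:1 pp1:2 pp2:1
P0: v0 -> pp0 = 25
P1: v0 -> pp2 = 137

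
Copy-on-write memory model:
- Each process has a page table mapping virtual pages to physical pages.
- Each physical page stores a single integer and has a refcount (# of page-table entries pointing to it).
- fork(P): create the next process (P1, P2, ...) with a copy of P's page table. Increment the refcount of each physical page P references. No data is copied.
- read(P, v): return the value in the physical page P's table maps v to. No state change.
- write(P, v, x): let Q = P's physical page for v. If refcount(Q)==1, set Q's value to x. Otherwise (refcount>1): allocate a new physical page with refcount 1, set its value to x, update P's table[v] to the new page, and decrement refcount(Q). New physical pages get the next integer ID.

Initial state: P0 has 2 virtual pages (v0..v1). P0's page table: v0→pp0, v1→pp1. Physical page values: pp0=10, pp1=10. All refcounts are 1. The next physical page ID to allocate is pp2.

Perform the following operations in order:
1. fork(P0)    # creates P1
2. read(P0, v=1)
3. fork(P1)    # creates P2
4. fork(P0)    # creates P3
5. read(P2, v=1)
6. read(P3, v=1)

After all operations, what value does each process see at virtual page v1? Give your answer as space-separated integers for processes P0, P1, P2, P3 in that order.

Op 1: fork(P0) -> P1. 2 ppages; refcounts: pp0:2 pp1:2
Op 2: read(P0, v1) -> 10. No state change.
Op 3: fork(P1) -> P2. 2 ppages; refcounts: pp0:3 pp1:3
Op 4: fork(P0) -> P3. 2 ppages; refcounts: pp0:4 pp1:4
Op 5: read(P2, v1) -> 10. No state change.
Op 6: read(P3, v1) -> 10. No state change.
P0: v1 -> pp1 = 10
P1: v1 -> pp1 = 10
P2: v1 -> pp1 = 10
P3: v1 -> pp1 = 10

Answer: 10 10 10 10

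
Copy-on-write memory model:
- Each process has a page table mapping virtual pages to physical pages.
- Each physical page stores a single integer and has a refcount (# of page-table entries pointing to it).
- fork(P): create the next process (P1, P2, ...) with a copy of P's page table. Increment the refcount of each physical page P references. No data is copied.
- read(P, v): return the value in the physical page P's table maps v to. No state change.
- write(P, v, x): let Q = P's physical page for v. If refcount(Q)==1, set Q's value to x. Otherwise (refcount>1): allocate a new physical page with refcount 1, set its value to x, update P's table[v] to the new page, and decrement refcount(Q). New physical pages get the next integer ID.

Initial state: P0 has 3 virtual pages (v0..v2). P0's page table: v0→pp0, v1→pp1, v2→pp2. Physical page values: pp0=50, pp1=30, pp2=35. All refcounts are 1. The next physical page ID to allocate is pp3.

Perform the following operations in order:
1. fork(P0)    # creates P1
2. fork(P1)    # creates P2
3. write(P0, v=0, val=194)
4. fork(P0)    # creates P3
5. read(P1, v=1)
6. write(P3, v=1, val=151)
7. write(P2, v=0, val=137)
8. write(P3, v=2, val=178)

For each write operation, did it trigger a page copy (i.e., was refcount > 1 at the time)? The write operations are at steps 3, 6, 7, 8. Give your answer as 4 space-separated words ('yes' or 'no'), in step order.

Op 1: fork(P0) -> P1. 3 ppages; refcounts: pp0:2 pp1:2 pp2:2
Op 2: fork(P1) -> P2. 3 ppages; refcounts: pp0:3 pp1:3 pp2:3
Op 3: write(P0, v0, 194). refcount(pp0)=3>1 -> COPY to pp3. 4 ppages; refcounts: pp0:2 pp1:3 pp2:3 pp3:1
Op 4: fork(P0) -> P3. 4 ppages; refcounts: pp0:2 pp1:4 pp2:4 pp3:2
Op 5: read(P1, v1) -> 30. No state change.
Op 6: write(P3, v1, 151). refcount(pp1)=4>1 -> COPY to pp4. 5 ppages; refcounts: pp0:2 pp1:3 pp2:4 pp3:2 pp4:1
Op 7: write(P2, v0, 137). refcount(pp0)=2>1 -> COPY to pp5. 6 ppages; refcounts: pp0:1 pp1:3 pp2:4 pp3:2 pp4:1 pp5:1
Op 8: write(P3, v2, 178). refcount(pp2)=4>1 -> COPY to pp6. 7 ppages; refcounts: pp0:1 pp1:3 pp2:3 pp3:2 pp4:1 pp5:1 pp6:1

yes yes yes yes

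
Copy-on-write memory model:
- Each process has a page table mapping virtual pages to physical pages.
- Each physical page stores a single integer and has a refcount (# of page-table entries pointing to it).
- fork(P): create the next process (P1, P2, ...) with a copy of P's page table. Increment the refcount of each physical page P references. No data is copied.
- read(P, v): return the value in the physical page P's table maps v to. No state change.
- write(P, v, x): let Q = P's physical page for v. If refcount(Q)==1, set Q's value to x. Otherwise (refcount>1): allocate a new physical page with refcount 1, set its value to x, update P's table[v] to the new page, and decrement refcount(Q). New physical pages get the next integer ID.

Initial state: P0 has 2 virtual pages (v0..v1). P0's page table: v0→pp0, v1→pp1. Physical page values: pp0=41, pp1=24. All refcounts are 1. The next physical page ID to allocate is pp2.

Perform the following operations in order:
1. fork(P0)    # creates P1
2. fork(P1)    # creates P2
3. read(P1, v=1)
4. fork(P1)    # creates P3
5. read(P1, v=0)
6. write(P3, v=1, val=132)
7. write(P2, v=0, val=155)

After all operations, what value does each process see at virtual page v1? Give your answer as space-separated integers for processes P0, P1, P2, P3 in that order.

Answer: 24 24 24 132

Derivation:
Op 1: fork(P0) -> P1. 2 ppages; refcounts: pp0:2 pp1:2
Op 2: fork(P1) -> P2. 2 ppages; refcounts: pp0:3 pp1:3
Op 3: read(P1, v1) -> 24. No state change.
Op 4: fork(P1) -> P3. 2 ppages; refcounts: pp0:4 pp1:4
Op 5: read(P1, v0) -> 41. No state change.
Op 6: write(P3, v1, 132). refcount(pp1)=4>1 -> COPY to pp2. 3 ppages; refcounts: pp0:4 pp1:3 pp2:1
Op 7: write(P2, v0, 155). refcount(pp0)=4>1 -> COPY to pp3. 4 ppages; refcounts: pp0:3 pp1:3 pp2:1 pp3:1
P0: v1 -> pp1 = 24
P1: v1 -> pp1 = 24
P2: v1 -> pp1 = 24
P3: v1 -> pp2 = 132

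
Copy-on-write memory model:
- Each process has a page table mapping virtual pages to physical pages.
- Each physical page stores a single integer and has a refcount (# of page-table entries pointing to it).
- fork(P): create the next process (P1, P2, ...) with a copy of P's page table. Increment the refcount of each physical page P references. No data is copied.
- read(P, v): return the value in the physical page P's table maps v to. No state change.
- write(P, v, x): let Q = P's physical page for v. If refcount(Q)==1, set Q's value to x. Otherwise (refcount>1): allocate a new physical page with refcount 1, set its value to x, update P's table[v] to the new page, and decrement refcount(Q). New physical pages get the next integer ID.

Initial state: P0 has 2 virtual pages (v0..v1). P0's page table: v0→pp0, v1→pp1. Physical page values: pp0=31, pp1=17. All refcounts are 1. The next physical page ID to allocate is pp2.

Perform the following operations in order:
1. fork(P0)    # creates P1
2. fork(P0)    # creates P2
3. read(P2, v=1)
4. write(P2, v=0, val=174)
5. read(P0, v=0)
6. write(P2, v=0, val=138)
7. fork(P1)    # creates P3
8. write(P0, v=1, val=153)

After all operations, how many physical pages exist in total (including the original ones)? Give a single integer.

Op 1: fork(P0) -> P1. 2 ppages; refcounts: pp0:2 pp1:2
Op 2: fork(P0) -> P2. 2 ppages; refcounts: pp0:3 pp1:3
Op 3: read(P2, v1) -> 17. No state change.
Op 4: write(P2, v0, 174). refcount(pp0)=3>1 -> COPY to pp2. 3 ppages; refcounts: pp0:2 pp1:3 pp2:1
Op 5: read(P0, v0) -> 31. No state change.
Op 6: write(P2, v0, 138). refcount(pp2)=1 -> write in place. 3 ppages; refcounts: pp0:2 pp1:3 pp2:1
Op 7: fork(P1) -> P3. 3 ppages; refcounts: pp0:3 pp1:4 pp2:1
Op 8: write(P0, v1, 153). refcount(pp1)=4>1 -> COPY to pp3. 4 ppages; refcounts: pp0:3 pp1:3 pp2:1 pp3:1

Answer: 4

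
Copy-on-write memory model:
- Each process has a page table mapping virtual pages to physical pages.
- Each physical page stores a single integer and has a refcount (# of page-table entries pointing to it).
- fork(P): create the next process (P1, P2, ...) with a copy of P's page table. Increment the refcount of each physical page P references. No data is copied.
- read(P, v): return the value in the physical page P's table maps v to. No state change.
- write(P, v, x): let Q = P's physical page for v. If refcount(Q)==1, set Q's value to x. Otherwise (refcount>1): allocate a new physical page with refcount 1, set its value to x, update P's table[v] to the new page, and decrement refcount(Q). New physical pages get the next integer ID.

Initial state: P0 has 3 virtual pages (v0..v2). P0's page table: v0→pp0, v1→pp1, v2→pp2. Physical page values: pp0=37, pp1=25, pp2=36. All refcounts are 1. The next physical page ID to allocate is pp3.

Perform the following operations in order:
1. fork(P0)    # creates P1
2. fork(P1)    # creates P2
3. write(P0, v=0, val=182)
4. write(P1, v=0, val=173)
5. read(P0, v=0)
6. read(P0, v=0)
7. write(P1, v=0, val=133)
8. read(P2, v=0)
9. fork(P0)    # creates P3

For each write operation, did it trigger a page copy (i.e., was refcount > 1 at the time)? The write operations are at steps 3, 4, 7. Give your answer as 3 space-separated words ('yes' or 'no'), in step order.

Op 1: fork(P0) -> P1. 3 ppages; refcounts: pp0:2 pp1:2 pp2:2
Op 2: fork(P1) -> P2. 3 ppages; refcounts: pp0:3 pp1:3 pp2:3
Op 3: write(P0, v0, 182). refcount(pp0)=3>1 -> COPY to pp3. 4 ppages; refcounts: pp0:2 pp1:3 pp2:3 pp3:1
Op 4: write(P1, v0, 173). refcount(pp0)=2>1 -> COPY to pp4. 5 ppages; refcounts: pp0:1 pp1:3 pp2:3 pp3:1 pp4:1
Op 5: read(P0, v0) -> 182. No state change.
Op 6: read(P0, v0) -> 182. No state change.
Op 7: write(P1, v0, 133). refcount(pp4)=1 -> write in place. 5 ppages; refcounts: pp0:1 pp1:3 pp2:3 pp3:1 pp4:1
Op 8: read(P2, v0) -> 37. No state change.
Op 9: fork(P0) -> P3. 5 ppages; refcounts: pp0:1 pp1:4 pp2:4 pp3:2 pp4:1

yes yes no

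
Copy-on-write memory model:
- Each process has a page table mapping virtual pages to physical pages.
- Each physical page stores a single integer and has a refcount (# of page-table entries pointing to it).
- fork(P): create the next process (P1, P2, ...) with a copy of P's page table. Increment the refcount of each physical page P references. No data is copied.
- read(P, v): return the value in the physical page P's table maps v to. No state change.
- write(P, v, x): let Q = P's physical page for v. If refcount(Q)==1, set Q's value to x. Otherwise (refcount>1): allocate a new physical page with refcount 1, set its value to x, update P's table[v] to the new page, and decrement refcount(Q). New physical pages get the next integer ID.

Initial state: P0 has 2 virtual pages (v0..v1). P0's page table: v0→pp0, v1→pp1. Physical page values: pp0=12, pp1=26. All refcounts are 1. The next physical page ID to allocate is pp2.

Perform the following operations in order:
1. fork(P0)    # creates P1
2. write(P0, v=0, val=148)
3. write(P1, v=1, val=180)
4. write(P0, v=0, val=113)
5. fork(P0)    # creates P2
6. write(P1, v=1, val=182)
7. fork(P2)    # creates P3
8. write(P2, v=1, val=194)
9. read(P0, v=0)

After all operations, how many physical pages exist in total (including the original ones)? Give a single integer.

Op 1: fork(P0) -> P1. 2 ppages; refcounts: pp0:2 pp1:2
Op 2: write(P0, v0, 148). refcount(pp0)=2>1 -> COPY to pp2. 3 ppages; refcounts: pp0:1 pp1:2 pp2:1
Op 3: write(P1, v1, 180). refcount(pp1)=2>1 -> COPY to pp3. 4 ppages; refcounts: pp0:1 pp1:1 pp2:1 pp3:1
Op 4: write(P0, v0, 113). refcount(pp2)=1 -> write in place. 4 ppages; refcounts: pp0:1 pp1:1 pp2:1 pp3:1
Op 5: fork(P0) -> P2. 4 ppages; refcounts: pp0:1 pp1:2 pp2:2 pp3:1
Op 6: write(P1, v1, 182). refcount(pp3)=1 -> write in place. 4 ppages; refcounts: pp0:1 pp1:2 pp2:2 pp3:1
Op 7: fork(P2) -> P3. 4 ppages; refcounts: pp0:1 pp1:3 pp2:3 pp3:1
Op 8: write(P2, v1, 194). refcount(pp1)=3>1 -> COPY to pp4. 5 ppages; refcounts: pp0:1 pp1:2 pp2:3 pp3:1 pp4:1
Op 9: read(P0, v0) -> 113. No state change.

Answer: 5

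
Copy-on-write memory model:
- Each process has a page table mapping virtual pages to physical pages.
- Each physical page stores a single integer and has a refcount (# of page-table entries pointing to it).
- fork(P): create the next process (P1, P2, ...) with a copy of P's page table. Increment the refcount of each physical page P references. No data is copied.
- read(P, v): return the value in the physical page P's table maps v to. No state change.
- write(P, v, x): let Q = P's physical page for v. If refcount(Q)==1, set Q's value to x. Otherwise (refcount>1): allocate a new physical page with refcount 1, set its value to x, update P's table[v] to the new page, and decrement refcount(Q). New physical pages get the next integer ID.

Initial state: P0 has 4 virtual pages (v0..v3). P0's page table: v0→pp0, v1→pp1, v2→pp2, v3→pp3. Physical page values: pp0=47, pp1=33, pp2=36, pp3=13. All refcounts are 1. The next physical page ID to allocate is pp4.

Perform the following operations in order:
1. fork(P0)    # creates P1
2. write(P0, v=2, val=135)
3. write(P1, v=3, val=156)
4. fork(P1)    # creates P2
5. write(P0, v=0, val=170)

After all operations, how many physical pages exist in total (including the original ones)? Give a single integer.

Op 1: fork(P0) -> P1. 4 ppages; refcounts: pp0:2 pp1:2 pp2:2 pp3:2
Op 2: write(P0, v2, 135). refcount(pp2)=2>1 -> COPY to pp4. 5 ppages; refcounts: pp0:2 pp1:2 pp2:1 pp3:2 pp4:1
Op 3: write(P1, v3, 156). refcount(pp3)=2>1 -> COPY to pp5. 6 ppages; refcounts: pp0:2 pp1:2 pp2:1 pp3:1 pp4:1 pp5:1
Op 4: fork(P1) -> P2. 6 ppages; refcounts: pp0:3 pp1:3 pp2:2 pp3:1 pp4:1 pp5:2
Op 5: write(P0, v0, 170). refcount(pp0)=3>1 -> COPY to pp6. 7 ppages; refcounts: pp0:2 pp1:3 pp2:2 pp3:1 pp4:1 pp5:2 pp6:1

Answer: 7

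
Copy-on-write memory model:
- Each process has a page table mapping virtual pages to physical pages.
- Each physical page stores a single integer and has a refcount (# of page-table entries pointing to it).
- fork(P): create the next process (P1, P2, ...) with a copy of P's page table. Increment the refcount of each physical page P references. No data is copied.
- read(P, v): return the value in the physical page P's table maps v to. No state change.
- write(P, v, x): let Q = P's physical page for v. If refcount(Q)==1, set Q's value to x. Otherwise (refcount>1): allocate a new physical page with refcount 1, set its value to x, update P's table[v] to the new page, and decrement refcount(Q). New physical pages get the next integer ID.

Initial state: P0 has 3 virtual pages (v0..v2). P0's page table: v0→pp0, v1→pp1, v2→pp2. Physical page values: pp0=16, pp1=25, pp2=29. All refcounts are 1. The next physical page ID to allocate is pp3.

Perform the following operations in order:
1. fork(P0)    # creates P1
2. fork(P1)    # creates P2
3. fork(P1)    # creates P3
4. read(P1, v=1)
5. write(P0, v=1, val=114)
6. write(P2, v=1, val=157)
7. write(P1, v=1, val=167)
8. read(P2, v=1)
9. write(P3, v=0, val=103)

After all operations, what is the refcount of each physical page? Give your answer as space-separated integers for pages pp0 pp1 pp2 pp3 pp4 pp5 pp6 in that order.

Answer: 3 1 4 1 1 1 1

Derivation:
Op 1: fork(P0) -> P1. 3 ppages; refcounts: pp0:2 pp1:2 pp2:2
Op 2: fork(P1) -> P2. 3 ppages; refcounts: pp0:3 pp1:3 pp2:3
Op 3: fork(P1) -> P3. 3 ppages; refcounts: pp0:4 pp1:4 pp2:4
Op 4: read(P1, v1) -> 25. No state change.
Op 5: write(P0, v1, 114). refcount(pp1)=4>1 -> COPY to pp3. 4 ppages; refcounts: pp0:4 pp1:3 pp2:4 pp3:1
Op 6: write(P2, v1, 157). refcount(pp1)=3>1 -> COPY to pp4. 5 ppages; refcounts: pp0:4 pp1:2 pp2:4 pp3:1 pp4:1
Op 7: write(P1, v1, 167). refcount(pp1)=2>1 -> COPY to pp5. 6 ppages; refcounts: pp0:4 pp1:1 pp2:4 pp3:1 pp4:1 pp5:1
Op 8: read(P2, v1) -> 157. No state change.
Op 9: write(P3, v0, 103). refcount(pp0)=4>1 -> COPY to pp6. 7 ppages; refcounts: pp0:3 pp1:1 pp2:4 pp3:1 pp4:1 pp5:1 pp6:1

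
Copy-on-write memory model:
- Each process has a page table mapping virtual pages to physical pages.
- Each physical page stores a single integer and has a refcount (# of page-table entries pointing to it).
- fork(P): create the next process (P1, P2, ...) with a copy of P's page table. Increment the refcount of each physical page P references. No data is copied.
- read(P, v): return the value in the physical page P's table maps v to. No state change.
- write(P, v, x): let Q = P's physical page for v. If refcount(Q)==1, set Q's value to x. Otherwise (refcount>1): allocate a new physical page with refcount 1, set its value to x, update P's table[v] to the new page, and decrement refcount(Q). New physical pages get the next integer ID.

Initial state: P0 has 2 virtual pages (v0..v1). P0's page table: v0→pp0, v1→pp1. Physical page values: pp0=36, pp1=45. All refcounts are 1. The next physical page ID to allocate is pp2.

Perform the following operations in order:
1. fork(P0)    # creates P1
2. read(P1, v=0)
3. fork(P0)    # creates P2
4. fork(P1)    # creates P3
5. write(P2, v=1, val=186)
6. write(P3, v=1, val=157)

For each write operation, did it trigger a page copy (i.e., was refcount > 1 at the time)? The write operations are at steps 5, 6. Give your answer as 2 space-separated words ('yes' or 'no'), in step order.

Op 1: fork(P0) -> P1. 2 ppages; refcounts: pp0:2 pp1:2
Op 2: read(P1, v0) -> 36. No state change.
Op 3: fork(P0) -> P2. 2 ppages; refcounts: pp0:3 pp1:3
Op 4: fork(P1) -> P3. 2 ppages; refcounts: pp0:4 pp1:4
Op 5: write(P2, v1, 186). refcount(pp1)=4>1 -> COPY to pp2. 3 ppages; refcounts: pp0:4 pp1:3 pp2:1
Op 6: write(P3, v1, 157). refcount(pp1)=3>1 -> COPY to pp3. 4 ppages; refcounts: pp0:4 pp1:2 pp2:1 pp3:1

yes yes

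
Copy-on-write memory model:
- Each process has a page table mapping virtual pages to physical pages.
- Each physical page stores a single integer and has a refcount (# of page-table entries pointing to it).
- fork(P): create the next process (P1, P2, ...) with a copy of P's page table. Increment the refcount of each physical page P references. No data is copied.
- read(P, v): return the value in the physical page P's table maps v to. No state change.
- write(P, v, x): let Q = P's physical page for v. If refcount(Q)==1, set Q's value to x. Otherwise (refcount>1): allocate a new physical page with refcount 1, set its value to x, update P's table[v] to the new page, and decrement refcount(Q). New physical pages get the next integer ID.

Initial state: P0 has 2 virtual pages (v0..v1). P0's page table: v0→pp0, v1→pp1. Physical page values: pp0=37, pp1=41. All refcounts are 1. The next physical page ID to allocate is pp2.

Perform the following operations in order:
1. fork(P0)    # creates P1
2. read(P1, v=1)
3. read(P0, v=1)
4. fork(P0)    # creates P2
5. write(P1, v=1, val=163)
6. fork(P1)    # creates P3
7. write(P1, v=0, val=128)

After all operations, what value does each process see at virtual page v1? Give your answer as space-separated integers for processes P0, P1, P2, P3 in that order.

Op 1: fork(P0) -> P1. 2 ppages; refcounts: pp0:2 pp1:2
Op 2: read(P1, v1) -> 41. No state change.
Op 3: read(P0, v1) -> 41. No state change.
Op 4: fork(P0) -> P2. 2 ppages; refcounts: pp0:3 pp1:3
Op 5: write(P1, v1, 163). refcount(pp1)=3>1 -> COPY to pp2. 3 ppages; refcounts: pp0:3 pp1:2 pp2:1
Op 6: fork(P1) -> P3. 3 ppages; refcounts: pp0:4 pp1:2 pp2:2
Op 7: write(P1, v0, 128). refcount(pp0)=4>1 -> COPY to pp3. 4 ppages; refcounts: pp0:3 pp1:2 pp2:2 pp3:1
P0: v1 -> pp1 = 41
P1: v1 -> pp2 = 163
P2: v1 -> pp1 = 41
P3: v1 -> pp2 = 163

Answer: 41 163 41 163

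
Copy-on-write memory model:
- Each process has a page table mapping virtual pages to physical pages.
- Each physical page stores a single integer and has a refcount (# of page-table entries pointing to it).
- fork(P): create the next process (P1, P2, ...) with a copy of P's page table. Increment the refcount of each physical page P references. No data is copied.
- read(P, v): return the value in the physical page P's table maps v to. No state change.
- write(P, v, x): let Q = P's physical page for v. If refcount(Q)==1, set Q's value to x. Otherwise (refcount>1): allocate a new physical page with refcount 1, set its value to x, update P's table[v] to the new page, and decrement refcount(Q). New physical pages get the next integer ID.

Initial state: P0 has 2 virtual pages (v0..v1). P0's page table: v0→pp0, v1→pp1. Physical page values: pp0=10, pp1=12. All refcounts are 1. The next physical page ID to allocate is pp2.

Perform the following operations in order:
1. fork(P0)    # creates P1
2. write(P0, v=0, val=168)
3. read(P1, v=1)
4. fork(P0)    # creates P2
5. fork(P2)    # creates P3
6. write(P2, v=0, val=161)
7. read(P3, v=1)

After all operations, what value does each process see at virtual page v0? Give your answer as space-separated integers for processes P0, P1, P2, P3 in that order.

Answer: 168 10 161 168

Derivation:
Op 1: fork(P0) -> P1. 2 ppages; refcounts: pp0:2 pp1:2
Op 2: write(P0, v0, 168). refcount(pp0)=2>1 -> COPY to pp2. 3 ppages; refcounts: pp0:1 pp1:2 pp2:1
Op 3: read(P1, v1) -> 12. No state change.
Op 4: fork(P0) -> P2. 3 ppages; refcounts: pp0:1 pp1:3 pp2:2
Op 5: fork(P2) -> P3. 3 ppages; refcounts: pp0:1 pp1:4 pp2:3
Op 6: write(P2, v0, 161). refcount(pp2)=3>1 -> COPY to pp3. 4 ppages; refcounts: pp0:1 pp1:4 pp2:2 pp3:1
Op 7: read(P3, v1) -> 12. No state change.
P0: v0 -> pp2 = 168
P1: v0 -> pp0 = 10
P2: v0 -> pp3 = 161
P3: v0 -> pp2 = 168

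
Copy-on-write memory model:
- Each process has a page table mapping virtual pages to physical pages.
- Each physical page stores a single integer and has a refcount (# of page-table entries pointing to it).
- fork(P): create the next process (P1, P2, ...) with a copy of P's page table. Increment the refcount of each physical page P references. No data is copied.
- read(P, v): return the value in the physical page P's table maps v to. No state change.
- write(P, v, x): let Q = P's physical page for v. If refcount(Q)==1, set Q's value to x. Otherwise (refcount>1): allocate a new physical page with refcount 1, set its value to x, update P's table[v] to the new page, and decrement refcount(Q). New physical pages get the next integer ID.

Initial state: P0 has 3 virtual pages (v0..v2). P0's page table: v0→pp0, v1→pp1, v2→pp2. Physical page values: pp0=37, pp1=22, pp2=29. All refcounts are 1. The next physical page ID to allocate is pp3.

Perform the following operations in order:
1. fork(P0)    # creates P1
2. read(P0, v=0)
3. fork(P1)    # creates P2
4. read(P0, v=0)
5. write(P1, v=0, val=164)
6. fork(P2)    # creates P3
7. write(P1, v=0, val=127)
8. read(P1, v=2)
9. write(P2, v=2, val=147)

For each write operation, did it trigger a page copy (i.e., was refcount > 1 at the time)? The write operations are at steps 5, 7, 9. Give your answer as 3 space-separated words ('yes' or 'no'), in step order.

Op 1: fork(P0) -> P1. 3 ppages; refcounts: pp0:2 pp1:2 pp2:2
Op 2: read(P0, v0) -> 37. No state change.
Op 3: fork(P1) -> P2. 3 ppages; refcounts: pp0:3 pp1:3 pp2:3
Op 4: read(P0, v0) -> 37. No state change.
Op 5: write(P1, v0, 164). refcount(pp0)=3>1 -> COPY to pp3. 4 ppages; refcounts: pp0:2 pp1:3 pp2:3 pp3:1
Op 6: fork(P2) -> P3. 4 ppages; refcounts: pp0:3 pp1:4 pp2:4 pp3:1
Op 7: write(P1, v0, 127). refcount(pp3)=1 -> write in place. 4 ppages; refcounts: pp0:3 pp1:4 pp2:4 pp3:1
Op 8: read(P1, v2) -> 29. No state change.
Op 9: write(P2, v2, 147). refcount(pp2)=4>1 -> COPY to pp4. 5 ppages; refcounts: pp0:3 pp1:4 pp2:3 pp3:1 pp4:1

yes no yes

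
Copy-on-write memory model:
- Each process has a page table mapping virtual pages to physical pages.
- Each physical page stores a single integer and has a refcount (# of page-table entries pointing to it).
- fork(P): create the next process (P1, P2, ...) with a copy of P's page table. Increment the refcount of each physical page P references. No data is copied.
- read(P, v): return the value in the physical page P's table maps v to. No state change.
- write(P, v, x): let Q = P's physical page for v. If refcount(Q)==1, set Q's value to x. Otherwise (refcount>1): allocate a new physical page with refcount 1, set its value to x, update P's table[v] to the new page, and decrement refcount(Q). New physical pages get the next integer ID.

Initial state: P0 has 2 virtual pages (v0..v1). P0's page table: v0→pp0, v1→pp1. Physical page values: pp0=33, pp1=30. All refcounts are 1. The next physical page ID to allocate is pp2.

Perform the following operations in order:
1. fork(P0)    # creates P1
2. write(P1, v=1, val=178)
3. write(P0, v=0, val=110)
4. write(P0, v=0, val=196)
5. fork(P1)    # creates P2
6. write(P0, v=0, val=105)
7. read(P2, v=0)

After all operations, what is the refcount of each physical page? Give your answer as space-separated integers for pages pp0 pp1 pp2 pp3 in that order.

Op 1: fork(P0) -> P1. 2 ppages; refcounts: pp0:2 pp1:2
Op 2: write(P1, v1, 178). refcount(pp1)=2>1 -> COPY to pp2. 3 ppages; refcounts: pp0:2 pp1:1 pp2:1
Op 3: write(P0, v0, 110). refcount(pp0)=2>1 -> COPY to pp3. 4 ppages; refcounts: pp0:1 pp1:1 pp2:1 pp3:1
Op 4: write(P0, v0, 196). refcount(pp3)=1 -> write in place. 4 ppages; refcounts: pp0:1 pp1:1 pp2:1 pp3:1
Op 5: fork(P1) -> P2. 4 ppages; refcounts: pp0:2 pp1:1 pp2:2 pp3:1
Op 6: write(P0, v0, 105). refcount(pp3)=1 -> write in place. 4 ppages; refcounts: pp0:2 pp1:1 pp2:2 pp3:1
Op 7: read(P2, v0) -> 33. No state change.

Answer: 2 1 2 1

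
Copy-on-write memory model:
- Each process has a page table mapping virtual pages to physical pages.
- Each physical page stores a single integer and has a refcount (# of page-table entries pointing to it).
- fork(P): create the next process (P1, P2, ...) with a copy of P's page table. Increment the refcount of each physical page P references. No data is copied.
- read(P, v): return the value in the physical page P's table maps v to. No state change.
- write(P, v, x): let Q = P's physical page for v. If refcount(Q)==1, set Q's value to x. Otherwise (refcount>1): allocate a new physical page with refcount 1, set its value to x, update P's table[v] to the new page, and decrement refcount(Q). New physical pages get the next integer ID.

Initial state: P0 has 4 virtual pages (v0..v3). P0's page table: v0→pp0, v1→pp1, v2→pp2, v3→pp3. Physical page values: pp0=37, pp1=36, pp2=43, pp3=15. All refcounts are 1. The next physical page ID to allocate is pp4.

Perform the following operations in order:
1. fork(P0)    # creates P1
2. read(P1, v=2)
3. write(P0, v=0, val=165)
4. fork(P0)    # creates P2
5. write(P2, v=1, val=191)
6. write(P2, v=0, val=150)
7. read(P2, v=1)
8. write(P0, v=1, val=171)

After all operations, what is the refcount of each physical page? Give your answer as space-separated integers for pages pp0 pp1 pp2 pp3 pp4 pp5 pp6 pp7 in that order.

Op 1: fork(P0) -> P1. 4 ppages; refcounts: pp0:2 pp1:2 pp2:2 pp3:2
Op 2: read(P1, v2) -> 43. No state change.
Op 3: write(P0, v0, 165). refcount(pp0)=2>1 -> COPY to pp4. 5 ppages; refcounts: pp0:1 pp1:2 pp2:2 pp3:2 pp4:1
Op 4: fork(P0) -> P2. 5 ppages; refcounts: pp0:1 pp1:3 pp2:3 pp3:3 pp4:2
Op 5: write(P2, v1, 191). refcount(pp1)=3>1 -> COPY to pp5. 6 ppages; refcounts: pp0:1 pp1:2 pp2:3 pp3:3 pp4:2 pp5:1
Op 6: write(P2, v0, 150). refcount(pp4)=2>1 -> COPY to pp6. 7 ppages; refcounts: pp0:1 pp1:2 pp2:3 pp3:3 pp4:1 pp5:1 pp6:1
Op 7: read(P2, v1) -> 191. No state change.
Op 8: write(P0, v1, 171). refcount(pp1)=2>1 -> COPY to pp7. 8 ppages; refcounts: pp0:1 pp1:1 pp2:3 pp3:3 pp4:1 pp5:1 pp6:1 pp7:1

Answer: 1 1 3 3 1 1 1 1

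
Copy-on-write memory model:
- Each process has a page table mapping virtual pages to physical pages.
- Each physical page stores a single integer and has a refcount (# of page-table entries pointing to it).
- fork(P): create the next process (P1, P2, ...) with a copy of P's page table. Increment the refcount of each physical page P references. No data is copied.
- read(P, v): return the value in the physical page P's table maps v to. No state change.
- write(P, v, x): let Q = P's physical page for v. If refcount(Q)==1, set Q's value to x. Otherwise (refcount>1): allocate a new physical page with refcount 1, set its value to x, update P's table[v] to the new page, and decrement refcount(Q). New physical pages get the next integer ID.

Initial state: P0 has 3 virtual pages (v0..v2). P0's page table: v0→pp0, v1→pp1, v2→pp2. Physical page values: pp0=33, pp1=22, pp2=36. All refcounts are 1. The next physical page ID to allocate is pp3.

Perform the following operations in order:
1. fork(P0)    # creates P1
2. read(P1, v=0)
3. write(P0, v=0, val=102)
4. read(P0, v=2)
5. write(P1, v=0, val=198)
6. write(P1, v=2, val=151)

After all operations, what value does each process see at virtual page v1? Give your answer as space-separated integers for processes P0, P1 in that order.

Op 1: fork(P0) -> P1. 3 ppages; refcounts: pp0:2 pp1:2 pp2:2
Op 2: read(P1, v0) -> 33. No state change.
Op 3: write(P0, v0, 102). refcount(pp0)=2>1 -> COPY to pp3. 4 ppages; refcounts: pp0:1 pp1:2 pp2:2 pp3:1
Op 4: read(P0, v2) -> 36. No state change.
Op 5: write(P1, v0, 198). refcount(pp0)=1 -> write in place. 4 ppages; refcounts: pp0:1 pp1:2 pp2:2 pp3:1
Op 6: write(P1, v2, 151). refcount(pp2)=2>1 -> COPY to pp4. 5 ppages; refcounts: pp0:1 pp1:2 pp2:1 pp3:1 pp4:1
P0: v1 -> pp1 = 22
P1: v1 -> pp1 = 22

Answer: 22 22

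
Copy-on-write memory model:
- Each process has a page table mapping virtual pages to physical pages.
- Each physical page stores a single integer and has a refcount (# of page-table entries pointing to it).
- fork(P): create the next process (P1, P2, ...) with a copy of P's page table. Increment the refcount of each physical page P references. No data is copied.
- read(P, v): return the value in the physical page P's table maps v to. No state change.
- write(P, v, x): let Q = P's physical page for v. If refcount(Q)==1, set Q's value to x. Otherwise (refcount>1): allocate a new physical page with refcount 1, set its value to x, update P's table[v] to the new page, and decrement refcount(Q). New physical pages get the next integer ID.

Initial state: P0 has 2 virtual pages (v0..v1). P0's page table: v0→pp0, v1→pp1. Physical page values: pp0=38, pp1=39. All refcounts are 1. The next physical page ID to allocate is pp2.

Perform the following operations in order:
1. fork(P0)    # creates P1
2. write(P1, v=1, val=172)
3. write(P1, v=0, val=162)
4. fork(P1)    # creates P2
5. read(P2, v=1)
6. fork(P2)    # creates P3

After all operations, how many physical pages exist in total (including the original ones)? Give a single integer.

Op 1: fork(P0) -> P1. 2 ppages; refcounts: pp0:2 pp1:2
Op 2: write(P1, v1, 172). refcount(pp1)=2>1 -> COPY to pp2. 3 ppages; refcounts: pp0:2 pp1:1 pp2:1
Op 3: write(P1, v0, 162). refcount(pp0)=2>1 -> COPY to pp3. 4 ppages; refcounts: pp0:1 pp1:1 pp2:1 pp3:1
Op 4: fork(P1) -> P2. 4 ppages; refcounts: pp0:1 pp1:1 pp2:2 pp3:2
Op 5: read(P2, v1) -> 172. No state change.
Op 6: fork(P2) -> P3. 4 ppages; refcounts: pp0:1 pp1:1 pp2:3 pp3:3

Answer: 4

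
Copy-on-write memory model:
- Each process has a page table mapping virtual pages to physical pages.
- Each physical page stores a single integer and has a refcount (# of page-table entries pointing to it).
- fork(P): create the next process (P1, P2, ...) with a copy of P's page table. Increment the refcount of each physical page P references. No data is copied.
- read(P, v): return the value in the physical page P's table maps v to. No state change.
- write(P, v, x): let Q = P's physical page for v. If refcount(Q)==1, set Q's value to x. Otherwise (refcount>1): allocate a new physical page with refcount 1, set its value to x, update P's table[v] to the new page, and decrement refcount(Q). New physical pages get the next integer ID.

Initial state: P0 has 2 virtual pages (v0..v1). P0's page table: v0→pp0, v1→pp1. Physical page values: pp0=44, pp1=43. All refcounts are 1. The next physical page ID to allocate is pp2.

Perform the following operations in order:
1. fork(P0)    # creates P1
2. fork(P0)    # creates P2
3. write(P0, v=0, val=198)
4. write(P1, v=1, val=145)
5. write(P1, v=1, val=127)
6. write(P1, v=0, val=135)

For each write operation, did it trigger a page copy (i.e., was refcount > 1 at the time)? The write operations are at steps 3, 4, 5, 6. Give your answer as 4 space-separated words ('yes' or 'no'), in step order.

Op 1: fork(P0) -> P1. 2 ppages; refcounts: pp0:2 pp1:2
Op 2: fork(P0) -> P2. 2 ppages; refcounts: pp0:3 pp1:3
Op 3: write(P0, v0, 198). refcount(pp0)=3>1 -> COPY to pp2. 3 ppages; refcounts: pp0:2 pp1:3 pp2:1
Op 4: write(P1, v1, 145). refcount(pp1)=3>1 -> COPY to pp3. 4 ppages; refcounts: pp0:2 pp1:2 pp2:1 pp3:1
Op 5: write(P1, v1, 127). refcount(pp3)=1 -> write in place. 4 ppages; refcounts: pp0:2 pp1:2 pp2:1 pp3:1
Op 6: write(P1, v0, 135). refcount(pp0)=2>1 -> COPY to pp4. 5 ppages; refcounts: pp0:1 pp1:2 pp2:1 pp3:1 pp4:1

yes yes no yes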